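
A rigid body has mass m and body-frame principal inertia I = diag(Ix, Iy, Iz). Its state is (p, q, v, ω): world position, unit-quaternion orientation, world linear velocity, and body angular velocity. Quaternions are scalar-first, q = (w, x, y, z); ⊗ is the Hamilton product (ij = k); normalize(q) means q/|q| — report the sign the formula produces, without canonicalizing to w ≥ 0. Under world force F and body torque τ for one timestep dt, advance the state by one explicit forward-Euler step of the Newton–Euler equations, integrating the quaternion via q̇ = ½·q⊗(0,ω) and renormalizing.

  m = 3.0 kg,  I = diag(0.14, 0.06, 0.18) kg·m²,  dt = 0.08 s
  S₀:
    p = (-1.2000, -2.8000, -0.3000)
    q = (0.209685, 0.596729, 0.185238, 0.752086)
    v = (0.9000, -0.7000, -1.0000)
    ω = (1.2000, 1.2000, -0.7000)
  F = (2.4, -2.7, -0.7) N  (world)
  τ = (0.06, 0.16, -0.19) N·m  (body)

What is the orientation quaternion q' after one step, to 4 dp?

q' = (0.1927, 0.5640, 0.2474, 0.7639)

q⊗(0,ω) = (-0.4119002, -0.7805478, 1.5718355, 0.3470097)
updated quaternion q' = (0.1927, 0.5640, 0.2474, 0.7639)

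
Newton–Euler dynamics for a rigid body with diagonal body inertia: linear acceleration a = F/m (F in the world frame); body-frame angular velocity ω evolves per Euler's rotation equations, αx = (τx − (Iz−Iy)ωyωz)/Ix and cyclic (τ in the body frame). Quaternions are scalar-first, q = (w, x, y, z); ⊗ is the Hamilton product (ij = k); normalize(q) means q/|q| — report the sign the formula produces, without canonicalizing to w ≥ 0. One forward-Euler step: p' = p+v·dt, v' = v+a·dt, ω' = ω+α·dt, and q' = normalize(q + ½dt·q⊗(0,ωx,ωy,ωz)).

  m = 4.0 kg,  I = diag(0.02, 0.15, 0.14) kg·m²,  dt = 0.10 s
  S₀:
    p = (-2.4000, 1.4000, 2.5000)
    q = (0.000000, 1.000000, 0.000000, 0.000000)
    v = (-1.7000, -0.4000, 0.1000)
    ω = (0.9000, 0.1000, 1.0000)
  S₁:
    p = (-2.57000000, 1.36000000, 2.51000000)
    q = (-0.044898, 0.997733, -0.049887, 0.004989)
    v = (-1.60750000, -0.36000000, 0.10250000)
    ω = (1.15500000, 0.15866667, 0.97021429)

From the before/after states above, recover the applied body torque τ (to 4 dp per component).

τ = (0.0500, -0.0200, -0.0300)

ω₁ − ω₀ = (0.25500000, 0.05866667, -0.02978571)
gyro term ω₀×Iω₀ = (-0.0010, -0.1080, 0.0117)
applied torque τ = (0.0500, -0.0200, -0.0300)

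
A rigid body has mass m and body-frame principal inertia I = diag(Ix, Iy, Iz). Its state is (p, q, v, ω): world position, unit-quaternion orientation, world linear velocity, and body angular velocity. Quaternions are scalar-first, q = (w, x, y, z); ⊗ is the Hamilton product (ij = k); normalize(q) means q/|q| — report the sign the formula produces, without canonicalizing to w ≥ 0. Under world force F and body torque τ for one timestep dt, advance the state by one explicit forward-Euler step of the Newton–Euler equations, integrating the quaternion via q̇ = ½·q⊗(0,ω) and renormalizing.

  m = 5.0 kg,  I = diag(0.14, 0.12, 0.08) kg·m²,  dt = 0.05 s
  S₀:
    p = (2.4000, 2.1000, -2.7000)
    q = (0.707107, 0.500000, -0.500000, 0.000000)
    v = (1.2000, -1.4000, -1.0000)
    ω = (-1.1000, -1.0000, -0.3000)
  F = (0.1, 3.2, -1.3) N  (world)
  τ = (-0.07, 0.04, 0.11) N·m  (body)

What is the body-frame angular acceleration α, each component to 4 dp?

precession coupling ω×(Iω) = (-0.0120, 0.0198, -0.0220)
α = I⁻¹(τ − ω×Iω) = (-0.4143, 0.1683, 1.6500)

α = (-0.4143, 0.1683, 1.6500)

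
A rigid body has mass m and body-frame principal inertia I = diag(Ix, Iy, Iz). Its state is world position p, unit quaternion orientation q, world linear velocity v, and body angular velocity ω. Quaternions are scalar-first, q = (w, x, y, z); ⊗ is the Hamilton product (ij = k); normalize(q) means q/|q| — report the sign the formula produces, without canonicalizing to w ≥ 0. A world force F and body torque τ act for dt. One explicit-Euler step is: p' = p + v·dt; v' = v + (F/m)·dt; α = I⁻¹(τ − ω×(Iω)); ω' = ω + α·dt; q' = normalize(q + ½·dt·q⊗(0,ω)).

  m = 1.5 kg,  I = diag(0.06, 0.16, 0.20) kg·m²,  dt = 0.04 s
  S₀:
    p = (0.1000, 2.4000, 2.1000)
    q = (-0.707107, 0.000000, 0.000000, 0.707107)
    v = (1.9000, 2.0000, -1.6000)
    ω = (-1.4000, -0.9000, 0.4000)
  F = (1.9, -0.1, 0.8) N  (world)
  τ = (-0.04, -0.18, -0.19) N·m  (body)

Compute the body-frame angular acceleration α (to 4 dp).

α = (-0.4267, -1.6150, -1.5800)

precession coupling ω×(Iω) = (-0.0144, 0.0784, 0.1260)
α = I⁻¹(τ − ω×Iω) = (-0.4267, -1.6150, -1.5800)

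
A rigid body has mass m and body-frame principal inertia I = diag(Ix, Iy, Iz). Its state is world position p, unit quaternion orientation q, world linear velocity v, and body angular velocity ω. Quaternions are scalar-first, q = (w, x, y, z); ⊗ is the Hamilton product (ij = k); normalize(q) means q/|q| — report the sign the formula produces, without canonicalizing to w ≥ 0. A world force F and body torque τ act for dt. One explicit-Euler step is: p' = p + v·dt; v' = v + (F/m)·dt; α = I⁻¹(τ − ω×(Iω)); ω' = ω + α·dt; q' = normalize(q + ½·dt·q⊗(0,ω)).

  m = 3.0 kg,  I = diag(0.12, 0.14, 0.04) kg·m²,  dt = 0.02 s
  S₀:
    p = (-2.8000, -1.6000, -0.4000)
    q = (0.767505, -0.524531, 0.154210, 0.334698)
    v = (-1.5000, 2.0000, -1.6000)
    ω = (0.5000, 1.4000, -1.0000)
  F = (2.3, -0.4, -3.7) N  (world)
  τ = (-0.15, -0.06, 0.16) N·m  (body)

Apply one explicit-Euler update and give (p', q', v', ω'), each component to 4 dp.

ω×(Iω) gyroscopic = (0.1400, -0.0400, 0.0140)
α = I⁻¹(τ − ω×Iω) = (-2.4167, -0.1429, 3.6500)
ω + α·dt = (0.4517, 1.3971, -0.9270)
q⊗(0,ω) = (0.3810695, -0.2390347, 0.7173250, -1.5789534)
updated quaternion q' = (0.7712, -0.5268, 0.1614, 0.3189)
a = F/m = (0.7667, -0.1333, -1.2333)
p + v·dt = (-2.8300, -1.5600, -0.4320)
v + (F/m)dt = (-1.4847, 1.9973, -1.6247)

p' = (-2.8300, -1.5600, -0.4320)
q' = (0.7712, -0.5268, 0.1614, 0.3189)
v' = (-1.4847, 1.9973, -1.6247)
ω' = (0.4517, 1.3971, -0.9270)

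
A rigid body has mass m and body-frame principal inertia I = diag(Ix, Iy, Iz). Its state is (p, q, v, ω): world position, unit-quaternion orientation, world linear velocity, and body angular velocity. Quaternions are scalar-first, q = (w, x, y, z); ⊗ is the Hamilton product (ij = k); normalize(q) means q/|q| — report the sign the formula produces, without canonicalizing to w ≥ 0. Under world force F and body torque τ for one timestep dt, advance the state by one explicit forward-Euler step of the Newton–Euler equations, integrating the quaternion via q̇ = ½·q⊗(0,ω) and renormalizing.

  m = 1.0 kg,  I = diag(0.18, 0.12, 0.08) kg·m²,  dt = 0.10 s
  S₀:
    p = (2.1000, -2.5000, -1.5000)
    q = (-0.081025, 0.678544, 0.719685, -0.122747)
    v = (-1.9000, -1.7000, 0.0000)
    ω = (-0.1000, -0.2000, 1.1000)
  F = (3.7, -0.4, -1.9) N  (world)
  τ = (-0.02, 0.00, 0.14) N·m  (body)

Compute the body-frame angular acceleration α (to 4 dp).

gyro term ω×Iω = (0.0088, -0.0110, -0.0012)
(τ − ω×Iω)/I = (-0.1600, 0.0917, 1.7650)

α = (-0.1600, 0.0917, 1.7650)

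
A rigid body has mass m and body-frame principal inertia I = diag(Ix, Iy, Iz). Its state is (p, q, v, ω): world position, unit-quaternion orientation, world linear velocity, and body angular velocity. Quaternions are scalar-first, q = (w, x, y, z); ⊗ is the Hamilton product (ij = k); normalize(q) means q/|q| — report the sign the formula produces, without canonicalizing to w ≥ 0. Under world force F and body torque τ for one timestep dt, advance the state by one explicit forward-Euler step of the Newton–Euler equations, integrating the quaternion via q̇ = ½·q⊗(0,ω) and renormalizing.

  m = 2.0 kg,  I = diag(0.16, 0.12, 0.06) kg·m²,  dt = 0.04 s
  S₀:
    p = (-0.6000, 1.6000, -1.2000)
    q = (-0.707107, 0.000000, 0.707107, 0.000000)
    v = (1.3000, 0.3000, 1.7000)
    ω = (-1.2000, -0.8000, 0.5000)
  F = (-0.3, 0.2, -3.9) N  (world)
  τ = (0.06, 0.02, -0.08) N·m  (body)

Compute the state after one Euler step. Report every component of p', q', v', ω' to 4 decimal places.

p' = (-0.5480, 1.6120, -1.1320)
q' = (-0.6955, 0.0240, 0.7181, 0.0099)
v' = (1.2940, 0.3040, 1.6220)
ω' = (-1.1910, -0.7733, 0.4723)

p' = p + v·dt = (-0.5480, 1.6120, -1.1320)
new velocity v' = (1.2940, 0.3040, 1.6220)
precession coupling ω×(Iω) = (0.0240, -0.0600, -0.0384)
(τ − ω×Iω)/I = (0.2250, 0.6667, -0.6933)
ω' = ω + α·dt = (-1.1910, -0.7733, 0.4723)
Hamilton product q⊗(0,ω) = (0.5656856, 1.2020819, 0.5656856, 0.4949749)
updated quaternion q' = (-0.6955, 0.0240, 0.7181, 0.0099)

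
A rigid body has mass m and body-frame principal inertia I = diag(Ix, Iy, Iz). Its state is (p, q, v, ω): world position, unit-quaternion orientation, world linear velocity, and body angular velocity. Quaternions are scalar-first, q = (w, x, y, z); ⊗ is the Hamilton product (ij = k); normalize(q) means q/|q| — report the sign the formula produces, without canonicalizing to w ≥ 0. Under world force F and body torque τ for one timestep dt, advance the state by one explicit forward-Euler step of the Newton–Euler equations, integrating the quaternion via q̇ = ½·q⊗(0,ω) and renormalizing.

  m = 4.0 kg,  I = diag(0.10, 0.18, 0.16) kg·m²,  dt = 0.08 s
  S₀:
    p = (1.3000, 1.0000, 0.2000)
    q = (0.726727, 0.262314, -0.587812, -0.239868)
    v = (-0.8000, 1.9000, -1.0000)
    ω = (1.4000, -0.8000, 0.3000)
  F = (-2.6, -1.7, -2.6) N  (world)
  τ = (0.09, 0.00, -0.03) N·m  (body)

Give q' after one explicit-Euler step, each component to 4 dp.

q⊗(0,ω) = (-0.7655288, 0.6491798, -0.9958910, 0.8311037)
q + ½dt·q⊗(0,ω), renormalized = (0.6946, 0.2877, -0.6263, -0.2062)

q' = (0.6946, 0.2877, -0.6263, -0.2062)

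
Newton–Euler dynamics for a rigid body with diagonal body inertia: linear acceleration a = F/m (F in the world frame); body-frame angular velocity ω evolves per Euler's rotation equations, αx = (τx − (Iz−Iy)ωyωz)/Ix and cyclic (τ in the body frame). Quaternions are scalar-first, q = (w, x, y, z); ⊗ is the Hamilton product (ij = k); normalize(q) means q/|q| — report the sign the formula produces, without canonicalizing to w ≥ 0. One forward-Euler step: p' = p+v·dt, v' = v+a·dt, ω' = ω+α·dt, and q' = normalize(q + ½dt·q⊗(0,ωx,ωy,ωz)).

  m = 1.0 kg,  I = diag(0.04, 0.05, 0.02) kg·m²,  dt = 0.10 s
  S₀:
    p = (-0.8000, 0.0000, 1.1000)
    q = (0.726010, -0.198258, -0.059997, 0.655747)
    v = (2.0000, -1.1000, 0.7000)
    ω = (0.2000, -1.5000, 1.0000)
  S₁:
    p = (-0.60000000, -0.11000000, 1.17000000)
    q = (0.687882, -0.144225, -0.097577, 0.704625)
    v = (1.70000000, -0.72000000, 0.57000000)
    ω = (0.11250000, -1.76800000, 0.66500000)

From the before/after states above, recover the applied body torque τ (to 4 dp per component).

τ = (0.0100, -0.1300, -0.0700)

rate change Δω = (-0.08750000, -0.26800000, -0.33500000)
I·α + gyro = (0.0100, -0.1300, -0.0700)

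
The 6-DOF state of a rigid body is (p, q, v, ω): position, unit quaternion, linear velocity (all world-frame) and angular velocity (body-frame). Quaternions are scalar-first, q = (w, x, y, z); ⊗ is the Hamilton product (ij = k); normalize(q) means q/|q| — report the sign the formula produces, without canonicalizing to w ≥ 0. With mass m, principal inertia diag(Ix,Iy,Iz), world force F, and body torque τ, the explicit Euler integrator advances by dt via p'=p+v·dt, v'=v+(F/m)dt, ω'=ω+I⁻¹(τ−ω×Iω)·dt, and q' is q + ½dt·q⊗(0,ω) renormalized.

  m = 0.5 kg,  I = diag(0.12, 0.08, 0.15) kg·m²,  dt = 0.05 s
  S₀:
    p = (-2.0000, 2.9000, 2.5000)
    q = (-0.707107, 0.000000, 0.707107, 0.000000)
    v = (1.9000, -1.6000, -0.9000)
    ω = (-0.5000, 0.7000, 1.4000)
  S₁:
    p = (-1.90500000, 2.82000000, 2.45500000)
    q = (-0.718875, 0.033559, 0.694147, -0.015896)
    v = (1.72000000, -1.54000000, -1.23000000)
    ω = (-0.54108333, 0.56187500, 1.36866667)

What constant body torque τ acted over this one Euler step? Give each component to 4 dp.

τ = (-0.0300, -0.2000, -0.0800)

ω₁ − ω₀ = (-0.04108333, -0.13812500, -0.03133333)
I·α + gyro = (-0.0300, -0.2000, -0.0800)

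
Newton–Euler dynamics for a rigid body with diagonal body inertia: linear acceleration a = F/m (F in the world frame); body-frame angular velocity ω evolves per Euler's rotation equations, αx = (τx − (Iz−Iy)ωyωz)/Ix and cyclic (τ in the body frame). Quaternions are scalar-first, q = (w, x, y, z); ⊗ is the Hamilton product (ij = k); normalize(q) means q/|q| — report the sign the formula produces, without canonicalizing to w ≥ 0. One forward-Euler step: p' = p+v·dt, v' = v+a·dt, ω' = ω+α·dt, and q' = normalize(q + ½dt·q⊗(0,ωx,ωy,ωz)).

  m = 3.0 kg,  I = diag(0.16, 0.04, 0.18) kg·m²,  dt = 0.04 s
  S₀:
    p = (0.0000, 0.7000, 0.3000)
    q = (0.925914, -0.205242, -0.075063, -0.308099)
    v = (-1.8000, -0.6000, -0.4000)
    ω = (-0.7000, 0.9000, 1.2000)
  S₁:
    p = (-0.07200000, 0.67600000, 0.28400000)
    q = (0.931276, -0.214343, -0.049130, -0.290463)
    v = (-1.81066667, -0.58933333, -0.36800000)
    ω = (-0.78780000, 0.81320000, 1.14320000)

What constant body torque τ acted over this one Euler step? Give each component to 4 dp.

τ = (-0.2000, -0.0700, -0.1800)

Δω = ω₁−ω₀ = (-0.08780000, -0.08680000, -0.05680000)
precession coupling = (0.1512, 0.0168, 0.0756)
applied torque τ = (-0.2000, -0.0700, -0.1800)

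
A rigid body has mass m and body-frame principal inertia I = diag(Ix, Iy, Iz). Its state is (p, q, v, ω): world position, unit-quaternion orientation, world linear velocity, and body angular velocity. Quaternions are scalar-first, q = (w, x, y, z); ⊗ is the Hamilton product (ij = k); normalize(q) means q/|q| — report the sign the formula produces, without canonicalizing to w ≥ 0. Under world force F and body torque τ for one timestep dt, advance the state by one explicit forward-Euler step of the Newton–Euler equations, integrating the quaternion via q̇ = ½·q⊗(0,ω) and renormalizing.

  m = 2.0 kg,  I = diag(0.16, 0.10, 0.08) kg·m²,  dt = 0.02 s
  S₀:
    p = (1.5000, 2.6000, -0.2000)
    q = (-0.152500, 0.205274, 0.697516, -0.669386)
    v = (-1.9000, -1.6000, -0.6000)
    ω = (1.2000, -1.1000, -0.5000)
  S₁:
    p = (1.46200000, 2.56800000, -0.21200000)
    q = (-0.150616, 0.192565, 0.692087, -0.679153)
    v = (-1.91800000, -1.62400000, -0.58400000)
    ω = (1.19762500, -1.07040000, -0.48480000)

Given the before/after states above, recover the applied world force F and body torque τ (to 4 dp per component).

F = (-1.8000, -2.4000, 1.6000)
τ = (-0.0300, 0.1000, 0.1400)

rate change Δω = (-0.00237500, 0.02960000, 0.01520000)
precession coupling = (-0.0110, -0.0480, 0.0792)
I·α + gyro = (-0.0300, 0.1000, 0.1400)
velocity change Δv = (-0.01800000, -0.02400000, 0.01600000)
applied force F = (-1.8000, -2.4000, 1.6000)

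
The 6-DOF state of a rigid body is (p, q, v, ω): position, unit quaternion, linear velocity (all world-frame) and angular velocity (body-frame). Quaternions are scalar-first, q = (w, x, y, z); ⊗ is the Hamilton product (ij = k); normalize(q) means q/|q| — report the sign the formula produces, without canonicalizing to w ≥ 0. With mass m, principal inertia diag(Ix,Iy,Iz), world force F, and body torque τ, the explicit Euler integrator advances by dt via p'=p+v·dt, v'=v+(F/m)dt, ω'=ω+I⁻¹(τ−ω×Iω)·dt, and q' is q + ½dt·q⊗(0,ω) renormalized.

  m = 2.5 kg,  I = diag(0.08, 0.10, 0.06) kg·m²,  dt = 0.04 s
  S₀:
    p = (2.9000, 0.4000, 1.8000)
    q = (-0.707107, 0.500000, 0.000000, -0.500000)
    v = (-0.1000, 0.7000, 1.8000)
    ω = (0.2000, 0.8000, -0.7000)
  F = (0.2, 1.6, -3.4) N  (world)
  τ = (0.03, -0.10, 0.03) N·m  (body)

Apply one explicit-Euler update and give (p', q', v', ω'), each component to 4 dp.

precession coupling ω×(Iω) = (0.0224, -0.0028, 0.0032)
(τ − ω×Iω)/I = (0.0950, -0.9720, 0.4467)
new body rate ω' = (0.2038, 0.7611, -0.6821)
2q̇ = q⊗(0,ω) = (-0.4500000, 0.2585786, -0.3156856, 0.8949749)
q' = normalize(q + ½dt·q⊗(0,ω)) = (-0.7159, 0.5051, -0.0063, -0.4820)
a = (0.0800, 0.6400, -1.3600)
p + v·dt = (2.8960, 0.4280, 1.8720)
v' = v + a·dt = (-0.0968, 0.7256, 1.7456)

p' = (2.8960, 0.4280, 1.8720)
q' = (-0.7159, 0.5051, -0.0063, -0.4820)
v' = (-0.0968, 0.7256, 1.7456)
ω' = (0.2038, 0.7611, -0.6821)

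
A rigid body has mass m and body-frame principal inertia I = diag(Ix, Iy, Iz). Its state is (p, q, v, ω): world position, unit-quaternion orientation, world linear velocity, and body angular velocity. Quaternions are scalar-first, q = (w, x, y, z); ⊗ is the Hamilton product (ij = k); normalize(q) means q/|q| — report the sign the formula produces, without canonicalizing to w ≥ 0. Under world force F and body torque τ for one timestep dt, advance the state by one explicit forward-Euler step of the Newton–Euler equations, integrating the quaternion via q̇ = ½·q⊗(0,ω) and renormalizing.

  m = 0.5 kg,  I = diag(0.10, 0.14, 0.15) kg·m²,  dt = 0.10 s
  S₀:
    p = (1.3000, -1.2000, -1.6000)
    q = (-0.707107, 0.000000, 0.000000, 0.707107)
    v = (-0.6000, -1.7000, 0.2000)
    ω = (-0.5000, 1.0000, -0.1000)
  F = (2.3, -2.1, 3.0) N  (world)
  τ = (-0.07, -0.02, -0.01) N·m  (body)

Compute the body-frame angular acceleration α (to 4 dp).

precession coupling ω×(Iω) = (-0.0010, -0.0025, -0.0200)
angular accel α = (-0.6900, -0.1250, 0.0667)

α = (-0.6900, -0.1250, 0.0667)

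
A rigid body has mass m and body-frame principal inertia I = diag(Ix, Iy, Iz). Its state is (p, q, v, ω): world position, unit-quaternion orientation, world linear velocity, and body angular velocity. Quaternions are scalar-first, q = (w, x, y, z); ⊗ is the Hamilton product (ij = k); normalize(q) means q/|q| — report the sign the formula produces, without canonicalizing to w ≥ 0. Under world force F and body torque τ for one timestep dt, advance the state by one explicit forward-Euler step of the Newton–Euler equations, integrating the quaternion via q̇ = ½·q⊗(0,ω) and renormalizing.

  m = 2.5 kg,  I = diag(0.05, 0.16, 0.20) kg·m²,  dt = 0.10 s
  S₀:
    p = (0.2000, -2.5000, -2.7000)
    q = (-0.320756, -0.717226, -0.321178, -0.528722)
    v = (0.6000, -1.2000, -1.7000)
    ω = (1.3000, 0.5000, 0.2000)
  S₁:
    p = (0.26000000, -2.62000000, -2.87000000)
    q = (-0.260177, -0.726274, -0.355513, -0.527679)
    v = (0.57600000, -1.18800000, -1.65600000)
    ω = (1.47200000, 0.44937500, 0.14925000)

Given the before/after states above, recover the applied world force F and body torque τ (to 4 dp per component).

F = (-0.6000, 0.3000, 1.1000)
τ = (0.0900, -0.1200, -0.0300)

Δω = ω₁−ω₀ = (0.17200000, -0.05062500, -0.05075000)
applied torque τ = (0.0900, -0.1200, -0.0300)
velocity change Δv = (-0.02400000, 0.01200000, 0.04400000)
m·(v₁−v₀)/dt = (-0.6000, 0.3000, 1.1000)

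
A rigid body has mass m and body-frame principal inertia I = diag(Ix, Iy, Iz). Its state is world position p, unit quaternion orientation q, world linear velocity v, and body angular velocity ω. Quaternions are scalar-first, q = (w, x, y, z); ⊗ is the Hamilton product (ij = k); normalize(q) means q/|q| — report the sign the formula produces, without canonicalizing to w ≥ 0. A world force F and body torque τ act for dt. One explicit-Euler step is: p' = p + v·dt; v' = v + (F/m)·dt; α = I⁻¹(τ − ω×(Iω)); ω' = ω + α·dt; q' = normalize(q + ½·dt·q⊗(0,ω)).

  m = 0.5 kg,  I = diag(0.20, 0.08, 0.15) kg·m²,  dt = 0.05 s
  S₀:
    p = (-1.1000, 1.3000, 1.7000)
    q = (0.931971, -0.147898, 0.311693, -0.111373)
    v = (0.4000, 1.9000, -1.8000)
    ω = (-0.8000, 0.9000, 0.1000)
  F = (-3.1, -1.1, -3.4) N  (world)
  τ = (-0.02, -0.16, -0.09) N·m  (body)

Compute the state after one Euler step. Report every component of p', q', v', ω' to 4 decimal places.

precession coupling ω×(Iω) = (0.0063, -0.0040, 0.0864)
(τ − ω×Iω)/I = (-0.1315, -1.9500, -1.1760)
ω + α·dt = (-0.8066, 0.8025, 0.0412)
q⊗(0,ω) = (-0.3877048, -0.6141718, 0.9426621, 0.2094433)
q' = normalize(q + ½dt·q⊗(0,ω)) = (0.9219, -0.1632, 0.3351, -0.1061)
a = (-6.2000, -2.2000, -6.8000)
new position p' = (-1.0800, 1.3950, 1.6100)
new velocity v' = (0.0900, 1.7900, -2.1400)

p' = (-1.0800, 1.3950, 1.6100)
q' = (0.9219, -0.1632, 0.3351, -0.1061)
v' = (0.0900, 1.7900, -2.1400)
ω' = (-0.8066, 0.8025, 0.0412)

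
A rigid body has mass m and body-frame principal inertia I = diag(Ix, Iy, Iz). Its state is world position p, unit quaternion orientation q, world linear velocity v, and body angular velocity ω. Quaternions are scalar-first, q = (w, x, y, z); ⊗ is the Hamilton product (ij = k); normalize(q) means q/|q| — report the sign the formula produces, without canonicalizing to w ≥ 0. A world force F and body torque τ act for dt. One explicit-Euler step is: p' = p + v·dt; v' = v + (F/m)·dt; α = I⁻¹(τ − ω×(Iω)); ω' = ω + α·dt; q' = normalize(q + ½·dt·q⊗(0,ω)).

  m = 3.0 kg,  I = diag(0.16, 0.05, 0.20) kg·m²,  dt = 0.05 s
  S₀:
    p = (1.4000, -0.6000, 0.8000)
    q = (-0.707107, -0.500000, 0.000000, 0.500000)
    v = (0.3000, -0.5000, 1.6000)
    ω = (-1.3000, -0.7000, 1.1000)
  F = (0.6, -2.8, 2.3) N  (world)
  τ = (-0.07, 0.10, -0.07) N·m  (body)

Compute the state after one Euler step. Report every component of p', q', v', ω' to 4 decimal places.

a = (0.2000, -0.9333, 0.7667)
p + v·dt = (1.4150, -0.6250, 0.8800)
v' = v + a·dt = (0.3100, -0.5467, 1.6383)
gyro term ω×Iω = (-0.1155, 0.0572, -0.1001)
(τ − ω×Iω)/I = (0.2844, 0.8560, 0.1505)
new body rate ω' = (-1.2858, -0.6572, 1.1075)
q⊗(0,ω) = (-1.2000000, 1.2692391, 0.3949749, -0.4278177)
q' = normalize(q + ½dt·q⊗(0,ω)) = (-0.7363, -0.4678, 0.0099, 0.4888)

p' = (1.4150, -0.6250, 0.8800)
q' = (-0.7363, -0.4678, 0.0099, 0.4888)
v' = (0.3100, -0.5467, 1.6383)
ω' = (-1.2858, -0.6572, 1.1075)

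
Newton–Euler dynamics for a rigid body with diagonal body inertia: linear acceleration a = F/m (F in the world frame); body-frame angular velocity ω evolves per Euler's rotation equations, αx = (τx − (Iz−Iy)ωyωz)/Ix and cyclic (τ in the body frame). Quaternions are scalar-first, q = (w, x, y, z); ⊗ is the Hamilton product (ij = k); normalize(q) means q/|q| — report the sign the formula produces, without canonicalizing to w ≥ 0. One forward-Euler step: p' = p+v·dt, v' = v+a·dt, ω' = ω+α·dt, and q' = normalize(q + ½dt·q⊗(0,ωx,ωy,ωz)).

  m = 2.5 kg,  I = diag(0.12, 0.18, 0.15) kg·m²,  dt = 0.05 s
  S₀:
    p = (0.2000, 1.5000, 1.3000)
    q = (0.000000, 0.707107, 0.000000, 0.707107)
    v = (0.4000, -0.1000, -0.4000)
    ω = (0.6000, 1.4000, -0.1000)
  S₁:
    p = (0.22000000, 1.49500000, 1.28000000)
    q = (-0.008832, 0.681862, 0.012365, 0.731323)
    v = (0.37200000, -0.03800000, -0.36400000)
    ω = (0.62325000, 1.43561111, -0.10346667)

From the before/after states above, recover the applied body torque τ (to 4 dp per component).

τ = (0.0600, 0.1300, 0.0400)

rate change Δω = (0.02325000, 0.03561111, -0.00346667)
precession coupling = (0.0042, 0.0018, 0.0504)
τ = I·(Δω/dt) + ω₀×(Iω₀) = (0.0600, 0.1300, 0.0400)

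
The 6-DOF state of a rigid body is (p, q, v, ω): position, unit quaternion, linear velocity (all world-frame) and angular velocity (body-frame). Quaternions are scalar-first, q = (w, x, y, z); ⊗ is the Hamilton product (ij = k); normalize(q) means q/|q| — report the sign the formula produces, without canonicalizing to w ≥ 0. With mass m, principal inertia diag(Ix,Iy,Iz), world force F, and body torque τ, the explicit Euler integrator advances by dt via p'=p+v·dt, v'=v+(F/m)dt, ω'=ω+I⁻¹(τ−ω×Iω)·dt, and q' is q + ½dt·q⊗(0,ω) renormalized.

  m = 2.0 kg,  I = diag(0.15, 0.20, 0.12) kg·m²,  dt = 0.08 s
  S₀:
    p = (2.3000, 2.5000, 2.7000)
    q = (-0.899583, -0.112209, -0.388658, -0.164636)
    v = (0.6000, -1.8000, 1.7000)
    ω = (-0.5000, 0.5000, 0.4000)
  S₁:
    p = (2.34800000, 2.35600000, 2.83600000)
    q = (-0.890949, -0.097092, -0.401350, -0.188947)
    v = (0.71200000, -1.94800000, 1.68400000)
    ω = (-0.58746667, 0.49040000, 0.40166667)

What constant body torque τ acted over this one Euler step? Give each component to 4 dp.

τ = (-0.1800, -0.0300, -0.0100)

Δω = ω₁−ω₀ = (-0.08746667, -0.00960000, 0.00166667)
precession coupling = (-0.0160, -0.0060, -0.0125)
applied torque τ = (-0.1800, -0.0300, -0.0100)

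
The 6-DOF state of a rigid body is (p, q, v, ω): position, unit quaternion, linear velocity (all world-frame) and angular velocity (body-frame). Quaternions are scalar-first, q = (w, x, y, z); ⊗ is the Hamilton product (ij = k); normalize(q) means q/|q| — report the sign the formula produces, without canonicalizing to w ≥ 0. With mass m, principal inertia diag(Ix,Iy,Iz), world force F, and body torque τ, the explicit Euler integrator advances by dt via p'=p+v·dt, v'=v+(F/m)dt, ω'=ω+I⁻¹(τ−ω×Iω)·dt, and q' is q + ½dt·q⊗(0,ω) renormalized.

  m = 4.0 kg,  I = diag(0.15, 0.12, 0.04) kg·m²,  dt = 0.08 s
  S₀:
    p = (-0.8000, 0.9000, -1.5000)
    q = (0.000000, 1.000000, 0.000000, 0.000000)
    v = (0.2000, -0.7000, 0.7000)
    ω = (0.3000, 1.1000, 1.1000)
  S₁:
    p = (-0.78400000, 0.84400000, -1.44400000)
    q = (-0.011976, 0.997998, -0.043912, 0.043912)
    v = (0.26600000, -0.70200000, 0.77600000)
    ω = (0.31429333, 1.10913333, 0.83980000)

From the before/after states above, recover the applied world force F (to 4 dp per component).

F = (3.3000, -0.1000, 3.8000)

Δv = v₁−v₀ = (0.06600000, -0.00200000, 0.07600000)
F = m·Δv/dt = (3.3000, -0.1000, 3.8000)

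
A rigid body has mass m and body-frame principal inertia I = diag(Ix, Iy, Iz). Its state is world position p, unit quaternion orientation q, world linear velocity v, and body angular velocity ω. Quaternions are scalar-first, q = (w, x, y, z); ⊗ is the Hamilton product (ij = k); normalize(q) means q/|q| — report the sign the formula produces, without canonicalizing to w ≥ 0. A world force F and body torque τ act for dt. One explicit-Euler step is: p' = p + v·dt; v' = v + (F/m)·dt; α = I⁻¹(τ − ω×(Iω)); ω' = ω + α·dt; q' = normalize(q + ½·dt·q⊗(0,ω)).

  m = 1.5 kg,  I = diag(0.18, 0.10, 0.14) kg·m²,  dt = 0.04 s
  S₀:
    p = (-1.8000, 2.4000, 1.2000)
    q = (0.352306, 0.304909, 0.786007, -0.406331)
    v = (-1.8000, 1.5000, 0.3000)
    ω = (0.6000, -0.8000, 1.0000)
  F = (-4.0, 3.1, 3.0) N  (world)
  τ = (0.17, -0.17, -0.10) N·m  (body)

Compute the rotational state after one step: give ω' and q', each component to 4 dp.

gyro term ω×Iω = (-0.0320, 0.0240, 0.0384)
(τ − ω×Iω)/I = (1.1222, -1.9400, -0.9886)
ω + α·dt = (0.6449, -0.8776, 0.9605)
Hamilton product q⊗(0,ω) = (0.8521912, 0.6723258, -0.8305524, -0.3632254)
q' = normalize(q + ½dt·q⊗(0,ω)) = (0.3692, 0.3182, 0.7691, -0.4134)

ω' = (0.6449, -0.8776, 0.9605)
q' = (0.3692, 0.3182, 0.7691, -0.4134)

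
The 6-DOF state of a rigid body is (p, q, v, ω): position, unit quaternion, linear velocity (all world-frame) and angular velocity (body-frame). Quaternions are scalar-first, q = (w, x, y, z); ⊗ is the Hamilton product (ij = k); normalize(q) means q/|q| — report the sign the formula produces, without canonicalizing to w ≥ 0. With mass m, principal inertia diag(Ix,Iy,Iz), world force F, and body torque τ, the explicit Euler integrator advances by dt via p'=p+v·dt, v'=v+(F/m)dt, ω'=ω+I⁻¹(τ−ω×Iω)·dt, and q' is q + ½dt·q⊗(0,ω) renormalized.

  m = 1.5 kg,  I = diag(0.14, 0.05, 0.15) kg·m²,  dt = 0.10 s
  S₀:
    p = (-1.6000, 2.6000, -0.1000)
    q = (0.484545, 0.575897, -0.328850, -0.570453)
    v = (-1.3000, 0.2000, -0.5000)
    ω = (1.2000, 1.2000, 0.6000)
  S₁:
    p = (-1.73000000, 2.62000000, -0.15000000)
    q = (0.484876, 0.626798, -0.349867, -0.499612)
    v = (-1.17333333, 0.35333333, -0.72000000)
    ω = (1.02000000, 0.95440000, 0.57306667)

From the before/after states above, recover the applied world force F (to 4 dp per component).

velocity change Δv = (0.12666667, 0.15333333, -0.22000000)
applied force F = (1.9000, 2.3000, -3.3000)

F = (1.9000, 2.3000, -3.3000)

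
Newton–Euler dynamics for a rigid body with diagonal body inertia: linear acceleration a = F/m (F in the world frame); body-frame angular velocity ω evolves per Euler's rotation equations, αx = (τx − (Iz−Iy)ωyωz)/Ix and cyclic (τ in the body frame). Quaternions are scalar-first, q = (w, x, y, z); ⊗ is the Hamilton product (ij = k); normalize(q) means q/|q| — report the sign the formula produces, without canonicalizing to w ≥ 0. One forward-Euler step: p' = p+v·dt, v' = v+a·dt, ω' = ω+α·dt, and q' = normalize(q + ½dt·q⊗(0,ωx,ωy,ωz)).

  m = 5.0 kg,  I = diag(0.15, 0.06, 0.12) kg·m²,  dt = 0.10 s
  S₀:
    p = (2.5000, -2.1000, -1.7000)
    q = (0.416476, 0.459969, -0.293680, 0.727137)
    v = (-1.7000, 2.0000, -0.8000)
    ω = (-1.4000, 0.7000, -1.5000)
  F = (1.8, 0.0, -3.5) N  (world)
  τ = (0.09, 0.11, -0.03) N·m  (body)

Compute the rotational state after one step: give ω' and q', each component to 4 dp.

α = I⁻¹(τ − ω×Iω) = (1.0200, 0.7833, -0.9850)
new body rate ω' = (-1.2980, 0.7783, -1.5985)
2q̇ = q⊗(0,ω) = (1.9402381, -0.6515423, -0.0365051, -0.7138877)
q' = normalize(q + ½dt·q⊗(0,ω)) = (0.5105, 0.4249, -0.2938, 0.6874)

ω' = (-1.2980, 0.7783, -1.5985)
q' = (0.5105, 0.4249, -0.2938, 0.6874)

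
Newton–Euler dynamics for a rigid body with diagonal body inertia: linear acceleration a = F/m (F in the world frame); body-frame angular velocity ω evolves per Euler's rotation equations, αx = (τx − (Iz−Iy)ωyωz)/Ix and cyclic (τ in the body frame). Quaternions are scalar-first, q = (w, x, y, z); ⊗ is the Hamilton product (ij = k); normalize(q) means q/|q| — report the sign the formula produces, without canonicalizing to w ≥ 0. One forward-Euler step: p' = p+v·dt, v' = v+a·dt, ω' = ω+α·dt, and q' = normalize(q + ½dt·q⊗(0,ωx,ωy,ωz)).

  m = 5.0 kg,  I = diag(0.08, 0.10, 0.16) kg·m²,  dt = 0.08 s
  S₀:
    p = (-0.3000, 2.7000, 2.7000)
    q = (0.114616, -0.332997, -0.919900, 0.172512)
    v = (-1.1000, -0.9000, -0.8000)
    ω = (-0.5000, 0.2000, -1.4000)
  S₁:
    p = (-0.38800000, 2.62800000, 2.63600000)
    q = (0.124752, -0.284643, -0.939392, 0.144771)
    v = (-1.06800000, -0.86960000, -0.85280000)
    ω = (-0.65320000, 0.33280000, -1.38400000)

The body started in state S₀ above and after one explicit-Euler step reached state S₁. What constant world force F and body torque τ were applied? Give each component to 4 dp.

F = (2.0000, 1.9000, -3.3000)
τ = (-0.1700, 0.1100, 0.0300)

Δv = v₁−v₀ = (0.03200000, 0.03040000, -0.05280000)
F = m·Δv/dt = (2.0000, 1.9000, -3.3000)
Δω = ω₁−ω₀ = (-0.15320000, 0.13280000, 0.01600000)
gyro term ω₀×Iω₀ = (-0.0168, -0.0560, -0.0020)
τ = I·(Δω/dt) + ω₀×(Iω₀) = (-0.1700, 0.1100, 0.0300)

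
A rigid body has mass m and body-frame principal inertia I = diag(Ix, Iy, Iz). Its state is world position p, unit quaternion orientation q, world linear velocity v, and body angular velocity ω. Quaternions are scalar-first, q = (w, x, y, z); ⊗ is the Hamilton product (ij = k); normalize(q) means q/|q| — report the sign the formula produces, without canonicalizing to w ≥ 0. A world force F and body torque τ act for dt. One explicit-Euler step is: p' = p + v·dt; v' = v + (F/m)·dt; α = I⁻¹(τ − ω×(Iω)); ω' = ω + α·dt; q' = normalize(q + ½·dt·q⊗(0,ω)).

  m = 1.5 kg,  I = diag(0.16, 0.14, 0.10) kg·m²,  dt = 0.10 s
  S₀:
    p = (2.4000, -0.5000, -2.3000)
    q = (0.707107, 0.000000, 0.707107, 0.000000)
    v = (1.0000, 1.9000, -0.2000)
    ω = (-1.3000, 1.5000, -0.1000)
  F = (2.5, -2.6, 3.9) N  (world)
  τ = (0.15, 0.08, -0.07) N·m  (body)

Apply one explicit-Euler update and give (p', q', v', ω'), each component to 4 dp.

linear accel F/m = (1.6667, -1.7333, 2.6000)
p + v·dt = (2.5000, -0.3100, -2.3200)
new velocity v' = (1.1667, 1.7267, 0.0600)
ω×(Iω) gyroscopic = (0.0060, 0.0078, 0.0390)
(τ − ω×Iω)/I = (0.9000, 0.5157, -1.0900)
ω + α·dt = (-1.2100, 1.5516, -0.2090)
Hamilton product q⊗(0,ω) = (-1.0606605, -0.9899498, 1.0606605, 0.8485284)
updated quaternion q' = (0.6509, -0.0493, 0.7564, 0.0422)

p' = (2.5000, -0.3100, -2.3200)
q' = (0.6509, -0.0493, 0.7564, 0.0422)
v' = (1.1667, 1.7267, 0.0600)
ω' = (-1.2100, 1.5516, -0.2090)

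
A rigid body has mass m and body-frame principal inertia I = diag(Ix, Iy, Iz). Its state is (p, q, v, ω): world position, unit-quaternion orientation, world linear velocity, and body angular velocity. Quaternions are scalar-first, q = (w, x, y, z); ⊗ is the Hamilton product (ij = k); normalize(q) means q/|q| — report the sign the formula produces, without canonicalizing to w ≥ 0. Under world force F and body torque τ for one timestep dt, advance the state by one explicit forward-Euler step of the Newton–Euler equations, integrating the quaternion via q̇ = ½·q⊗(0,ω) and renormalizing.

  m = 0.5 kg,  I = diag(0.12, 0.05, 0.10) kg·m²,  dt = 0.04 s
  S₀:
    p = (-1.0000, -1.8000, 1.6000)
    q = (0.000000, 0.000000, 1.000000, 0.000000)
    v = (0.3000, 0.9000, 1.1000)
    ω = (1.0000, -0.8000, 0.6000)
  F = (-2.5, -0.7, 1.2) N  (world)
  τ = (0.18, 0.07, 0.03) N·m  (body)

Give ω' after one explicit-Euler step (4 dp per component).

ω' = (1.0680, -0.7536, 0.5896)

ω×(Iω) gyroscopic = (-0.0240, 0.0120, 0.0560)
(τ − ω×Iω)/I = (1.7000, 1.1600, -0.2600)
ω + α·dt = (1.0680, -0.7536, 0.5896)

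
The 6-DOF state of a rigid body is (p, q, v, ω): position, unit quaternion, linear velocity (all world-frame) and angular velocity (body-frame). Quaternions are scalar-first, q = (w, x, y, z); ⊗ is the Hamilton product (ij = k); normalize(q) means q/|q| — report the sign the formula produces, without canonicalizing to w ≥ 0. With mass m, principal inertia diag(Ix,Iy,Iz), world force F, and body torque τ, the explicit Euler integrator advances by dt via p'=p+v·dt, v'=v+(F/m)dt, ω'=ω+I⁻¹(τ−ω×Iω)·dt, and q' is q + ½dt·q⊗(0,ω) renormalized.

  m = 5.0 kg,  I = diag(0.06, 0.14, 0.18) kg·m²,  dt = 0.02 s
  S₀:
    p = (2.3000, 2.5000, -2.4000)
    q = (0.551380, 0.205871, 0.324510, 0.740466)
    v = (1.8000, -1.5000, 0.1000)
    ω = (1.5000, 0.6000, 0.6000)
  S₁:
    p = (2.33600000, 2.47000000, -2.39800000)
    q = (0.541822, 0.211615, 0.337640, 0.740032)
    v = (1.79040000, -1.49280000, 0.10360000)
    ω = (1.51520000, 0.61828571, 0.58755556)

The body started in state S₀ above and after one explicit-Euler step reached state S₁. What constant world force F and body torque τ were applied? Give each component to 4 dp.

F = (-2.4000, 1.8000, 0.9000)
τ = (0.0600, 0.0200, -0.0400)

v₁ − v₀ = (-0.00960000, 0.00720000, 0.00360000)
applied force F = (-2.4000, 1.8000, 0.9000)
rate change Δω = (0.01520000, 0.01828571, -0.01244444)
ω₀×(Iω₀) = (0.0144, -0.1080, 0.0720)
I·α + gyro = (0.0600, 0.0200, -0.0400)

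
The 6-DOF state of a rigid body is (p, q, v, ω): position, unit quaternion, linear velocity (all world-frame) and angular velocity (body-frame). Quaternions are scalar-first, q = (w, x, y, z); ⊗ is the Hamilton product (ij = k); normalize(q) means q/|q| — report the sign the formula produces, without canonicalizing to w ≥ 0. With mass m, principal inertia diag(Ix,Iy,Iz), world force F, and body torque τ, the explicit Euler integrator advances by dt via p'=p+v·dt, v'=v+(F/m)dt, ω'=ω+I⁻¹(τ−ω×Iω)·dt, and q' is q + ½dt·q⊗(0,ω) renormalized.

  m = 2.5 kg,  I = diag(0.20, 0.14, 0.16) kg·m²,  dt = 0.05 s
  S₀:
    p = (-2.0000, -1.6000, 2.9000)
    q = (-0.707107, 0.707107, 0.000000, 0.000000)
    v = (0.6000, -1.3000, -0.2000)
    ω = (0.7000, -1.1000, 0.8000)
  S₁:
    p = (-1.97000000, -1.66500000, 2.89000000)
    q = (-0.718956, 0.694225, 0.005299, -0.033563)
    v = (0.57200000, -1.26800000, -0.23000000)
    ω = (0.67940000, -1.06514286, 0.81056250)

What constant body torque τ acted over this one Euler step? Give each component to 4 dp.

Δω = ω₁−ω₀ = (-0.02060000, 0.03485714, 0.01056250)
precession coupling = (-0.0176, 0.0224, 0.0462)
applied torque τ = (-0.1000, 0.1200, 0.0800)

τ = (-0.1000, 0.1200, 0.0800)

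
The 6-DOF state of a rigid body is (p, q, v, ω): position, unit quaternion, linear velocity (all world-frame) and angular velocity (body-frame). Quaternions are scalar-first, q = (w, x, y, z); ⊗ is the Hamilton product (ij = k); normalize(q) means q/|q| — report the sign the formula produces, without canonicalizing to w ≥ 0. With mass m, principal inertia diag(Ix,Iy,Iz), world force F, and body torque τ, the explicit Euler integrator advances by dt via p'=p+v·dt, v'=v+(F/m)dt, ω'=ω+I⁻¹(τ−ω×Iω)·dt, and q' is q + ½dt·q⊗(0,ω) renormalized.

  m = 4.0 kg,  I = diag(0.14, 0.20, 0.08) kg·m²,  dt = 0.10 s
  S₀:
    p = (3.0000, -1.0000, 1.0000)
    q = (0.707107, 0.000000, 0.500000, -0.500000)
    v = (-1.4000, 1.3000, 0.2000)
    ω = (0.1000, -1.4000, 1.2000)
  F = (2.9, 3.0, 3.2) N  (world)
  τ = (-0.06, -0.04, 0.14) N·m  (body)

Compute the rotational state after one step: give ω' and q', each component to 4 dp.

ω×(Iω) gyroscopic = (0.2016, 0.0072, -0.0084)
α = I⁻¹(τ − ω×Iω) = (-1.8686, -0.2360, 1.8550)
new body rate ω' = (-0.0869, -1.4236, 1.3855)
q⊗(0,ω) = (1.3000000, -0.0292893, -1.0399498, 0.7985284)
q' = normalize(q + ½dt·q⊗(0,ω)) = (0.7688, -0.0015, 0.4461, -0.4581)

ω' = (-0.0869, -1.4236, 1.3855)
q' = (0.7688, -0.0015, 0.4461, -0.4581)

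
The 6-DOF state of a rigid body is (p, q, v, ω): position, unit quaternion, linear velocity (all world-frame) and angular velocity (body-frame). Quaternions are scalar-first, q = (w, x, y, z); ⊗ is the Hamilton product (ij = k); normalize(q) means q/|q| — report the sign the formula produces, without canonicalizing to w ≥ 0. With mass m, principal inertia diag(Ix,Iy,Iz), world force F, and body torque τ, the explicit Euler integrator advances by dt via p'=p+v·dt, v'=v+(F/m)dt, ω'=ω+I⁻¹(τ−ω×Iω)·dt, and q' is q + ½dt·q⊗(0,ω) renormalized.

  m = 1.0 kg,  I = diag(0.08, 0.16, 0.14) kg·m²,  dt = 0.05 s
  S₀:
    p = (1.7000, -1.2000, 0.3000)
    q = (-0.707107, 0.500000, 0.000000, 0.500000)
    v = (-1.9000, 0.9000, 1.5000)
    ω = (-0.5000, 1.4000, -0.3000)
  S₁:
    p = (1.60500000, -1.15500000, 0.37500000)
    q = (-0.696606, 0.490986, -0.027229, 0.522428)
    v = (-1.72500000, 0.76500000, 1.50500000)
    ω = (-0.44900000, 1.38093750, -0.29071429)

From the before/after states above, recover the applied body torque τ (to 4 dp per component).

τ = (0.0900, -0.0700, -0.0300)

Δω = ω₁−ω₀ = (0.05100000, -0.01906250, 0.00928571)
ω₀×(Iω₀) = (0.0084, -0.0090, -0.0560)
τ = I·(Δω/dt) + ω₀×(Iω₀) = (0.0900, -0.0700, -0.0300)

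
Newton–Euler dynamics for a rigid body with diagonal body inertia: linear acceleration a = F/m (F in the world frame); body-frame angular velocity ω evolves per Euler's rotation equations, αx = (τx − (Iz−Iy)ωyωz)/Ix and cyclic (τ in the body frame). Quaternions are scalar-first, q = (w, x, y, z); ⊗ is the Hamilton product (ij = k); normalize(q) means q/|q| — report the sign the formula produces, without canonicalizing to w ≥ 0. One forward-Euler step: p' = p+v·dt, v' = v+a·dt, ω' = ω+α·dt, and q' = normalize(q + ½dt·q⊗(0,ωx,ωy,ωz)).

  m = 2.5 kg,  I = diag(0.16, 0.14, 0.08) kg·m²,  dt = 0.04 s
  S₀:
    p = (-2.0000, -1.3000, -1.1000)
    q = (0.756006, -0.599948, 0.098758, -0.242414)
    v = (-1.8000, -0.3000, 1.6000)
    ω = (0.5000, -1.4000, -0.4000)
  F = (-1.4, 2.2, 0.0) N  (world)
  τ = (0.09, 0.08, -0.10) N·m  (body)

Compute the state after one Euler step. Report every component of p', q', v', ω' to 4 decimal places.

p' = (-2.0720, -1.3120, -1.0360)
q' = (0.7625, -0.5997, 0.0703, -0.2325)
v' = (-1.8224, -0.2648, 1.6000)
ω' = (0.5309, -1.3726, -0.4570)

linear accel F/m = (-0.5600, 0.8800, 0.0000)
new position p' = (-2.0720, -1.3120, -1.0360)
v' = v + a·dt = (-1.8224, -0.2648, 1.6000)
gyro term ω×Iω = (-0.0336, -0.0160, 0.0140)
(τ − ω×Iω)/I = (0.7725, 0.6857, -1.4250)
ω' = ω + α·dt = (0.5309, -1.3726, -0.4570)
2q̇ = q⊗(0,ω) = (0.3412696, -0.0008798, -1.4195946, 0.4881458)
q' = normalize(q + ½dt·q⊗(0,ω)) = (0.7625, -0.5997, 0.0703, -0.2325)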